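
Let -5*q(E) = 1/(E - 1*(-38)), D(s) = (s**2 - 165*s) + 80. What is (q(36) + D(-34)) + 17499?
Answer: 9007649/370 ≈ 24345.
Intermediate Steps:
D(s) = 80 + s**2 - 165*s
q(E) = -1/(5*(38 + E)) (q(E) = -1/(5*(E - 1*(-38))) = -1/(5*(E + 38)) = -1/(5*(38 + E)))
(q(36) + D(-34)) + 17499 = (-1/(190 + 5*36) + (80 + (-34)**2 - 165*(-34))) + 17499 = (-1/(190 + 180) + (80 + 1156 + 5610)) + 17499 = (-1/370 + 6846) + 17499 = 2533019/370 + 17499 = 9007649/370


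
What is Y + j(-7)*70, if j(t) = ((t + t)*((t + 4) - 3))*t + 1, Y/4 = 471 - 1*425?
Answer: -40906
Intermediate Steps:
Y = 184 (Y = 4*(471 - 1*425) = 4*(471 - 425) = 4*46 = 184)
j(t) = 1 + 2*t²*(1 + t) (j(t) = ((2*t)*((4 + t) - 3))*t + 1 = ((2*t)*(1 + t))*t + 1 = (2*t*(1 + t))*t + 1 = 2*t²*(1 + t) + 1 = 1 + 2*t²*(1 + t))
Y + j(-7)*70 = 184 + (1 + 2*(-7)² + 2*(-7)³)*70 = 184 + (1 + 2*49 + 2*(-343))*70 = 184 + (1 + 98 - 686)*70 = 184 - 587*70 = 184 - 41090 = -40906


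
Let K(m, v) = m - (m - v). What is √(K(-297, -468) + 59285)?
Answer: √58817 ≈ 242.52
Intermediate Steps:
K(m, v) = v (K(m, v) = m + (v - m) = v)
√(K(-297, -468) + 59285) = √(-468 + 59285) = √58817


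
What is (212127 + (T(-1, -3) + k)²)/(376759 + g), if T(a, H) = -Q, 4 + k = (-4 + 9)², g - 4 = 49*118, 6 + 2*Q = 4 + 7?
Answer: 849877/1530180 ≈ 0.55541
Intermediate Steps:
Q = 5/2 (Q = -3 + (4 + 7)/2 = -3 + (½)*11 = -3 + 11/2 = 5/2 ≈ 2.5000)
g = 5786 (g = 4 + 49*118 = 4 + 5782 = 5786)
k = 21 (k = -4 + (-4 + 9)² = -4 + 5² = -4 + 25 = 21)
T(a, H) = -5/2 (T(a, H) = -1*5/2 = -5/2)
(212127 + (T(-1, -3) + k)²)/(376759 + g) = (212127 + (-5/2 + 21)²)/(376759 + 5786) = (212127 + (37/2)²)/382545 = (212127 + 1369/4)*(1/382545) = (849877/4)*(1/382545) = 849877/1530180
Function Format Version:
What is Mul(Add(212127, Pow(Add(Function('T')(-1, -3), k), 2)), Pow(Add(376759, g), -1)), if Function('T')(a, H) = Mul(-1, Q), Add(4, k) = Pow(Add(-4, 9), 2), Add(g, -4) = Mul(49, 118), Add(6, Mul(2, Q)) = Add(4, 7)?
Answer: Rational(849877, 1530180) ≈ 0.55541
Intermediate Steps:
Q = Rational(5, 2) (Q = Add(-3, Mul(Rational(1, 2), Add(4, 7))) = Add(-3, Mul(Rational(1, 2), 11)) = Add(-3, Rational(11, 2)) = Rational(5, 2) ≈ 2.5000)
g = 5786 (g = Add(4, Mul(49, 118)) = Add(4, 5782) = 5786)
k = 21 (k = Add(-4, Pow(Add(-4, 9), 2)) = Add(-4, Pow(5, 2)) = Add(-4, 25) = 21)
Function('T')(a, H) = Rational(-5, 2) (Function('T')(a, H) = Mul(-1, Rational(5, 2)) = Rational(-5, 2))
Mul(Add(212127, Pow(Add(Function('T')(-1, -3), k), 2)), Pow(Add(376759, g), -1)) = Mul(Add(212127, Pow(Add(Rational(-5, 2), 21), 2)), Pow(Add(376759, 5786), -1)) = Mul(Add(212127, Pow(Rational(37, 2), 2)), Pow(382545, -1)) = Mul(Add(212127, Rational(1369, 4)), Rational(1, 382545)) = Mul(Rational(849877, 4), Rational(1, 382545)) = Rational(849877, 1530180)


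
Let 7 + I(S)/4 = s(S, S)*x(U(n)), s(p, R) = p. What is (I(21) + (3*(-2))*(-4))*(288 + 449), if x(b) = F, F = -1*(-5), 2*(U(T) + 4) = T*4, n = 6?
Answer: 306592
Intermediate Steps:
U(T) = -4 + 2*T (U(T) = -4 + (T*4)/2 = -4 + (4*T)/2 = -4 + 2*T)
F = 5
x(b) = 5
I(S) = -28 + 20*S (I(S) = -28 + 4*(S*5) = -28 + 4*(5*S) = -28 + 20*S)
(I(21) + (3*(-2))*(-4))*(288 + 449) = ((-28 + 20*21) + (3*(-2))*(-4))*(288 + 449) = ((-28 + 420) - 6*(-4))*737 = (392 + 24)*737 = 416*737 = 306592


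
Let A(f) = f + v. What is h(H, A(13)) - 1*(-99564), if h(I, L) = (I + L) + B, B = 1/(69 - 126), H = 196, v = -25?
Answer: 5685635/57 ≈ 99748.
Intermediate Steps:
A(f) = -25 + f (A(f) = f - 25 = -25 + f)
B = -1/57 (B = 1/(-57) = -1/57 ≈ -0.017544)
h(I, L) = -1/57 + I + L (h(I, L) = (I + L) - 1/57 = -1/57 + I + L)
h(H, A(13)) - 1*(-99564) = (-1/57 + 196 + (-25 + 13)) - 1*(-99564) = (-1/57 + 196 - 12) + 99564 = 10487/57 + 99564 = 5685635/57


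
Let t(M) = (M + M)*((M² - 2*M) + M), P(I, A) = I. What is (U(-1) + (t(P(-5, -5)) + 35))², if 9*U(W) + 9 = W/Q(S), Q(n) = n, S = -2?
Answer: 22915369/324 ≈ 70727.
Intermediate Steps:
t(M) = 2*M*(M² - M) (t(M) = (2*M)*(M² - M) = 2*M*(M² - M))
U(W) = -1 - W/18 (U(W) = -1 + (W/(-2))/9 = -1 + (W*(-½))/9 = -1 + (-W/2)/9 = -1 - W/18)
(U(-1) + (t(P(-5, -5)) + 35))² = ((-1 - 1/18*(-1)) + (2*(-5)²*(-1 - 5) + 35))² = ((-1 + 1/18) + (2*25*(-6) + 35))² = (-17/18 + (-300 + 35))² = (-17/18 - 265)² = (-4787/18)² = 22915369/324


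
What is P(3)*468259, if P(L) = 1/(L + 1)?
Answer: 468259/4 ≈ 1.1706e+5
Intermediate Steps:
P(L) = 1/(1 + L)
P(3)*468259 = 468259/(1 + 3) = 468259/4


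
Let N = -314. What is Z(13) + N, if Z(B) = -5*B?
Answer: -379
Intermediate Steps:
Z(13) + N = -5*13 - 314 = -65 - 314 = -379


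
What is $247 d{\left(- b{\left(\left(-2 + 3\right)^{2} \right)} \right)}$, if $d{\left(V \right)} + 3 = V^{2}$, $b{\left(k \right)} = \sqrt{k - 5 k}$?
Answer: $-1729$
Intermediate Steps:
$b{\left(k \right)} = 2 \sqrt{- k}$ ($b{\left(k \right)} = \sqrt{- 4 k} = 2 \sqrt{- k}$)
$d{\left(V \right)} = -3 + V^{2}$
$247 d{\left(- b{\left(\left(-2 + 3\right)^{2} \right)} \right)} = 247 \left(-3 + \left(- 2 \sqrt{- \left(-2 + 3\right)^{2}}\right)^{2}\right) = 247 \left(-3 + \left(- 2 \sqrt{- 1^{2}}\right)^{2}\right) = 247 \left(-3 + \left(- 2 \sqrt{\left(-1\right) 1}\right)^{2}\right) = 247 \left(-3 + \left(- 2 \sqrt{-1}\right)^{2}\right) = 247 \left(-3 + \left(- 2 i\right)^{2}\right) = 247 \left(-3 - 4\right) = 247 \left(-7\right) = -1729$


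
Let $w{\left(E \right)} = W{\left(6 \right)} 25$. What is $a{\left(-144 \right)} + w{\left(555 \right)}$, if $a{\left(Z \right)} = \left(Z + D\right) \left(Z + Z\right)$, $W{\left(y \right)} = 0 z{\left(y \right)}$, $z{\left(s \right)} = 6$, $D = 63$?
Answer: $23328$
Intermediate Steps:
$W{\left(y \right)} = 0$ ($W{\left(y \right)} = 0 \cdot 6 = 0$)
$w{\left(E \right)} = 0$ ($w{\left(E \right)} = 0 \cdot 25 = 0$)
$a{\left(Z \right)} = 2 Z \left(63 + Z\right)$ ($a{\left(Z \right)} = \left(Z + 63\right) \left(Z + Z\right) = \left(63 + Z\right) 2 Z = 2 Z \left(63 + Z\right)$)
$a{\left(-144 \right)} + w{\left(555 \right)} = 2 \left(-144\right) \left(63 - 144\right) + 0 = 2 \left(-144\right) \left(-81\right) + 0 = 23328 + 0 = 23328$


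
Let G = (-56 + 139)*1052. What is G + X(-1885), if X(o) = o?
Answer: 85431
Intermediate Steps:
G = 87316 (G = 83*1052 = 87316)
G + X(-1885) = 87316 - 1885 = 85431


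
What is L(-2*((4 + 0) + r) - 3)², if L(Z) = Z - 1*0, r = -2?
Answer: 49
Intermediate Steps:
L(Z) = Z (L(Z) = Z + 0 = Z)
L(-2*((4 + 0) + r) - 3)² = (-2*((4 + 0) - 2) - 3)² = (-2*(4 - 2) - 3)² = (-2*2 - 3)² = (-4 - 3)² = (-7)² = 49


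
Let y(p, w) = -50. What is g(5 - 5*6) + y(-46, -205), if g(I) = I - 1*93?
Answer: -168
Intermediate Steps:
g(I) = -93 + I (g(I) = I - 93 = -93 + I)
g(5 - 5*6) + y(-46, -205) = (-93 + (5 - 5*6)) - 50 = (-93 + (5 - 30)) - 50 = (-93 - 25) - 50 = -118 - 50 = -168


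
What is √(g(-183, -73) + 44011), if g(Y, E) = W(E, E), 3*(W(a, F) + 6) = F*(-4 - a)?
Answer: √42326 ≈ 205.73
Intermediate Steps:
W(a, F) = -6 + F*(-4 - a)/3 (W(a, F) = -6 + (F*(-4 - a))/3 = -6 + F*(-4 - a)/3)
g(Y, E) = -6 - 4*E/3 - E²/3 (g(Y, E) = -6 - 4*E/3 - E*E/3 = -6 - 4*E/3 - E²/3)
√(g(-183, -73) + 44011) = √((-6 - 4/3*(-73) - ⅓*(-73)²) + 44011) = √((-6 + 292/3 - ⅓*5329) + 44011) = √((-6 + 292/3 - 5329/3) + 44011) = √(-1685 + 44011) = √42326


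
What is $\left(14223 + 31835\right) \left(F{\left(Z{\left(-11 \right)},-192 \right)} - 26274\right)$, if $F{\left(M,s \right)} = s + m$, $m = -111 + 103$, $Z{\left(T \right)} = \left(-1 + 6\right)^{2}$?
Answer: $-1219339492$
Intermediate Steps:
$Z{\left(T \right)} = 25$ ($Z{\left(T \right)} = 5^{2} = 25$)
$m = -8$
$F{\left(M,s \right)} = -8 + s$ ($F{\left(M,s \right)} = s - 8 = -8 + s$)
$\left(14223 + 31835\right) \left(F{\left(Z{\left(-11 \right)},-192 \right)} - 26274\right) = \left(14223 + 31835\right) \left(\left(-8 - 192\right) - 26274\right) = 46058 \left(-200 - 26274\right) = 46058 \left(-26474\right) = -1219339492$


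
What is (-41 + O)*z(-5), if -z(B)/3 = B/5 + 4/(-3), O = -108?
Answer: -1043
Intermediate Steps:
z(B) = 4 - 3*B/5 (z(B) = -3*(B/5 + 4/(-3)) = -3*(B*(1/5) + 4*(-1/3)) = -3*(B/5 - 4/3) = -3*(-4/3 + B/5) = 4 - 3*B/5)
(-41 + O)*z(-5) = (-41 - 108)*(4 - 3/5*(-5)) = -149*(4 + 3) = -149*7 = -1043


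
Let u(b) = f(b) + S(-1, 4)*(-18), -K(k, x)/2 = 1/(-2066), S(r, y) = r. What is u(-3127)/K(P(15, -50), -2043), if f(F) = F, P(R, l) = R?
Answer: -3211597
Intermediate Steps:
K(k, x) = 1/1033 (K(k, x) = -2/(-2066) = -2*(-1/2066) = 1/1033)
u(b) = 18 + b (u(b) = b - 1*(-18) = b + 18 = 18 + b)
u(-3127)/K(P(15, -50), -2043) = (18 - 3127)/(1/1033) = -3109*1033 = -3211597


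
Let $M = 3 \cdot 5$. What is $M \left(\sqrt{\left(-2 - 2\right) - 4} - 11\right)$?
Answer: $-165 + 30 i \sqrt{2} \approx -165.0 + 42.426 i$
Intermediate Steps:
$M = 15$
$M \left(\sqrt{\left(-2 - 2\right) - 4} - 11\right) = 15 \left(\sqrt{\left(-2 - 2\right) - 4} - 11\right) = 15 \left(\sqrt{-4 - 4} - 11\right) = 15 \left(\sqrt{-8} - 11\right) = 15 \left(2 i \sqrt{2} - 11\right) = 15 \left(-11 + 2 i \sqrt{2}\right) = -165 + 30 i \sqrt{2}$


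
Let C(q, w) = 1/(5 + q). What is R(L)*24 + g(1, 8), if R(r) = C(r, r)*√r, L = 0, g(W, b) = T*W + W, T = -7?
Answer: -6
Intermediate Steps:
g(W, b) = -6*W (g(W, b) = -7*W + W = -6*W)
R(r) = √r/(5 + r)
R(L)*24 + g(1, 8) = (√0/(5 + 0))*24 - 6*1 = (0/5)*24 - 6 = (0*(⅕))*24 - 6 = 0*24 - 6 = 0 - 6 = -6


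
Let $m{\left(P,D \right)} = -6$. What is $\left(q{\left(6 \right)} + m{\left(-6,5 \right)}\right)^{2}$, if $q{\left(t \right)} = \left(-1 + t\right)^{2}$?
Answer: $361$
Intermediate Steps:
$\left(q{\left(6 \right)} + m{\left(-6,5 \right)}\right)^{2} = \left(\left(-1 + 6\right)^{2} - 6\right)^{2} = \left(5^{2} - 6\right)^{2} = \left(25 - 6\right)^{2} = 19^{2} = 361$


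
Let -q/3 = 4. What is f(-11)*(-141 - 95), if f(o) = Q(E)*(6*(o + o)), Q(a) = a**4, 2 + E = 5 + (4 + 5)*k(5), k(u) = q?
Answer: 3786545070000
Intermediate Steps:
q = -12 (q = -3*4 = -12)
k(u) = -12
E = -105 (E = -2 + (5 + (4 + 5)*(-12)) = -2 + (5 + 9*(-12)) = -2 + (5 - 108) = -2 - 103 = -105)
f(o) = 1458607500*o (f(o) = (-105)**4*(6*(o + o)) = 121550625*(6*(2*o)) = 121550625*(12*o) = 1458607500*o)
f(-11)*(-141 - 95) = (1458607500*(-11))*(-141 - 95) = -16044682500*(-236) = 3786545070000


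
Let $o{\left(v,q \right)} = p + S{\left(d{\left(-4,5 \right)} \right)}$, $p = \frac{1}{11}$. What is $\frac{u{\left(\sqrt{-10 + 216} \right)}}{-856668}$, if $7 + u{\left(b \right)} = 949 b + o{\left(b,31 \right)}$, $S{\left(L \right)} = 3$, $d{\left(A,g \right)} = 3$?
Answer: $\frac{43}{9423348} - \frac{949 \sqrt{206}}{856668} \approx -0.015895$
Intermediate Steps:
$p = \frac{1}{11} \approx 0.090909$
$o{\left(v,q \right)} = \frac{34}{11}$ ($o{\left(v,q \right)} = \frac{1}{11} + 3 = \frac{34}{11}$)
$u{\left(b \right)} = - \frac{43}{11} + 949 b$ ($u{\left(b \right)} = -7 + \left(949 b + \frac{34}{11}\right) = -7 + \left(\frac{34}{11} + 949 b\right) = - \frac{43}{11} + 949 b$)
$\frac{u{\left(\sqrt{-10 + 216} \right)}}{-856668} = \frac{- \frac{43}{11} + 949 \sqrt{-10 + 216}}{-856668} = \left(- \frac{43}{11} + 949 \sqrt{206}\right) \left(- \frac{1}{856668}\right) = \frac{43}{9423348} - \frac{949 \sqrt{206}}{856668}$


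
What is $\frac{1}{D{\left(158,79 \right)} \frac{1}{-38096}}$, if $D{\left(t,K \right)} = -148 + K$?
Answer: $\frac{38096}{69} \approx 552.12$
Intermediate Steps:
$\frac{1}{D{\left(158,79 \right)} \frac{1}{-38096}} = \frac{1}{\left(-148 + 79\right) \frac{1}{-38096}} = \frac{1}{\left(-69\right) \left(- \frac{1}{38096}\right)} = \frac{1}{\frac{69}{38096}} = \frac{38096}{69}$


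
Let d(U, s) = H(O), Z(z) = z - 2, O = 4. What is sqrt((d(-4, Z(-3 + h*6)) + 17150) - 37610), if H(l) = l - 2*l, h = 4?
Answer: 4*I*sqrt(1279) ≈ 143.05*I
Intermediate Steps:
H(l) = -l
Z(z) = -2 + z
d(U, s) = -4 (d(U, s) = -1*4 = -4)
sqrt((d(-4, Z(-3 + h*6)) + 17150) - 37610) = sqrt((-4 + 17150) - 37610) = sqrt(17146 - 37610) = sqrt(-20464) = 4*I*sqrt(1279)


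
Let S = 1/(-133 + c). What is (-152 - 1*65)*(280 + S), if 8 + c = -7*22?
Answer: -17923983/295 ≈ -60759.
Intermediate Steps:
c = -162 (c = -8 - 7*22 = -8 - 154 = -162)
S = -1/295 (S = 1/(-133 - 162) = 1/(-295) = -1/295 ≈ -0.0033898)
(-152 - 1*65)*(280 + S) = (-152 - 1*65)*(280 - 1/295) = (-152 - 65)*(82599/295) = -217*82599/295 = -17923983/295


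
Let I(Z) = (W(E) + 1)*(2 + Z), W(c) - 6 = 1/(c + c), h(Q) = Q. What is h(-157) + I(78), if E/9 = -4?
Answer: 3617/9 ≈ 401.89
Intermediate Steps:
E = -36 (E = 9*(-4) = -36)
W(c) = 6 + 1/(2*c) (W(c) = 6 + 1/(c + c) = 6 + 1/(2*c))
I(Z) = 503/36 + 503*Z/72 (I(Z) = ((6 + (½)/(-36)) + 1)*(2 + Z) = ((6 + (½)*(-1/36)) + 1)*(2 + Z) = ((6 - 1/72) + 1)*(2 + Z) = (431/72 + 1)*(2 + Z) = 503*(2 + Z)/72 = 503/36 + 503*Z/72)
h(-157) + I(78) = -157 + (503/36 + (503/72)*78) = -157 + (503/36 + 6539/12) = -157 + 5030/9 = 3617/9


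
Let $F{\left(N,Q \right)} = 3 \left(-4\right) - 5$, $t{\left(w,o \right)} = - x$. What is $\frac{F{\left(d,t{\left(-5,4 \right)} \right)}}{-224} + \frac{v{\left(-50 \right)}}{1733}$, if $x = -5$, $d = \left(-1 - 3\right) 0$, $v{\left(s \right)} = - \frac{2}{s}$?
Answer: $\frac{736749}{9704800} \approx 0.075916$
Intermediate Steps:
$d = 0$ ($d = \left(-4\right) 0 = 0$)
$t{\left(w,o \right)} = 5$ ($t{\left(w,o \right)} = \left(-1\right) \left(-5\right) = 5$)
$F{\left(N,Q \right)} = -17$ ($F{\left(N,Q \right)} = -12 - 5 = -17$)
$\frac{F{\left(d,t{\left(-5,4 \right)} \right)}}{-224} + \frac{v{\left(-50 \right)}}{1733} = - \frac{17}{-224} + \frac{\left(-2\right) \frac{1}{-50}}{1733} = \left(-17\right) \left(- \frac{1}{224}\right) + \left(-2\right) \left(- \frac{1}{50}\right) \frac{1}{1733} = \frac{17}{224} + \frac{1}{25} \cdot \frac{1}{1733} = \frac{17}{224} + \frac{1}{43325} = \frac{736749}{9704800}$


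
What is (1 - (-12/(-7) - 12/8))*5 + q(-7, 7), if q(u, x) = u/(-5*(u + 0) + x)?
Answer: 79/21 ≈ 3.7619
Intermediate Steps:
q(u, x) = u/(x - 5*u) (q(u, x) = u/(-5*u + x) = u/(x - 5*u))
(1 - (-12/(-7) - 12/8))*5 + q(-7, 7) = (1 - (-12/(-7) - 12/8))*5 - 7/(7 - 5*(-7)) = (1 - (-12*(-⅐) - 12*⅛))*5 - 7/(7 + 35) = (1 - (12/7 - 3/2))*5 - 7/42 = (1 - 1*3/14)*5 - 7*1/42 = (1 - 3/14)*5 - ⅙ = (11/14)*5 - ⅙ = 55/14 - ⅙ = 79/21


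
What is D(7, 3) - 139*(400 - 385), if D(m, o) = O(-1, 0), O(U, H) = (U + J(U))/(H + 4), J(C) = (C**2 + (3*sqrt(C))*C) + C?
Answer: -8341/4 - 3*I/4 ≈ -2085.3 - 0.75*I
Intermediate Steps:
J(C) = C + C**2 + 3*C**(3/2) (J(C) = (C**2 + 3*C**(3/2)) + C = C + C**2 + 3*C**(3/2))
O(U, H) = (U**2 + 2*U + 3*U**(3/2))/(4 + H) (O(U, H) = (U + (U + U**2 + 3*U**(3/2)))/(H + 4) = (U**2 + 2*U + 3*U**(3/2))/(4 + H))
D(m, o) = -1/4 - 3*I/4 (D(m, o) = ((-1)**2 + 2*(-1) + 3*(-1)**(3/2))/(4 + 0) = (1 - 2 + 3*(-I))/4 = (1 - 2 - 3*I)/4 = (-1 - 3*I)/4 = -1/4 - 3*I/4)
D(7, 3) - 139*(400 - 385) = (-1/4 - 3*I/4) - 139*(400 - 385) = (-1/4 - 3*I/4) - 139*15 = (-1/4 - 3*I/4) - 2085 = -8341/4 - 3*I/4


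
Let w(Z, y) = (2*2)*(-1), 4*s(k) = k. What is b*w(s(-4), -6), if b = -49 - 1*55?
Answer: 416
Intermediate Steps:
s(k) = k/4
w(Z, y) = -4 (w(Z, y) = 4*(-1) = -4)
b = -104 (b = -49 - 55 = -104)
b*w(s(-4), -6) = -104*(-4) = 416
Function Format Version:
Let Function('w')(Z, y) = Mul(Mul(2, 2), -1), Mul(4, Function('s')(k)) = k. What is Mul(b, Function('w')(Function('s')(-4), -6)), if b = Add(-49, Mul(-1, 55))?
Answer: 416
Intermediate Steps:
Function('s')(k) = Mul(Rational(1, 4), k)
Function('w')(Z, y) = -4 (Function('w')(Z, y) = Mul(4, -1) = -4)
b = -104 (b = Add(-49, -55) = -104)
Mul(b, Function('w')(Function('s')(-4), -6)) = Mul(-104, -4) = 416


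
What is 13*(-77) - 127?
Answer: -1128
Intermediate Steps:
13*(-77) - 127 = -1001 - 127 = -1128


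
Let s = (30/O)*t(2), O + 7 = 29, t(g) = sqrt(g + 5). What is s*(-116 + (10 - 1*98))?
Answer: -3060*sqrt(7)/11 ≈ -736.00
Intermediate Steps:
t(g) = sqrt(5 + g)
O = 22 (O = -7 + 29 = 22)
s = 15*sqrt(7)/11 (s = (30/22)*sqrt(5 + 2) = (30*(1/22))*sqrt(7) = 15*sqrt(7)/11 ≈ 3.6078)
s*(-116 + (10 - 1*98)) = (15*sqrt(7)/11)*(-116 + (10 - 1*98)) = (15*sqrt(7)/11)*(-116 + (10 - 98)) = (15*sqrt(7)/11)*(-116 - 88) = (15*sqrt(7)/11)*(-204) = -3060*sqrt(7)/11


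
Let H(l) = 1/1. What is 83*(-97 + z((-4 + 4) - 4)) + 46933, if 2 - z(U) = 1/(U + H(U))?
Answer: 117227/3 ≈ 39076.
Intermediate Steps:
H(l) = 1
z(U) = 2 - 1/(1 + U) (z(U) = 2 - 1/(U + 1) = 2 - 1/(1 + U))
83*(-97 + z((-4 + 4) - 4)) + 46933 = 83*(-97 + (1 + 2*((-4 + 4) - 4))/(1 + ((-4 + 4) - 4))) + 46933 = 83*(-97 + (1 + 2*(0 - 4))/(1 + (0 - 4))) + 46933 = 83*(-97 + (1 + 2*(-4))/(1 - 4)) + 46933 = 83*(-97 + (1 - 8)/(-3)) + 46933 = 83*(-97 - 1/3*(-7)) + 46933 = 83*(-97 + 7/3) + 46933 = 83*(-284/3) + 46933 = -23572/3 + 46933 = 117227/3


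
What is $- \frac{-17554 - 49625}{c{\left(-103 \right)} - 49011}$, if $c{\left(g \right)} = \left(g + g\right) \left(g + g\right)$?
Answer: $- \frac{67179}{6575} \approx -10.217$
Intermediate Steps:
$c{\left(g \right)} = 4 g^{2}$ ($c{\left(g \right)} = 2 g 2 g = 4 g^{2}$)
$- \frac{-17554 - 49625}{c{\left(-103 \right)} - 49011} = - \frac{-17554 - 49625}{4 \left(-103\right)^{2} - 49011} = - \frac{-67179}{4 \cdot 10609 - 49011} = - \frac{-67179}{42436 - 49011} = - \frac{-67179}{-6575} = - \frac{\left(-67179\right) \left(-1\right)}{6575} = \left(-1\right) \frac{67179}{6575} = - \frac{67179}{6575}$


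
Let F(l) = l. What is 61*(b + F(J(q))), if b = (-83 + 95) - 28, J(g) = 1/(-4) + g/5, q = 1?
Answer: -19581/20 ≈ -979.05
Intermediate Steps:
J(g) = -¼ + g/5 (J(g) = 1*(-¼) + g*(⅕) = -¼ + g/5)
b = -16 (b = 12 - 28 = -16)
61*(b + F(J(q))) = 61*(-16 + (-¼ + (⅕)*1)) = 61*(-16 + (-¼ + ⅕)) = 61*(-16 - 1/20) = 61*(-321/20) = -19581/20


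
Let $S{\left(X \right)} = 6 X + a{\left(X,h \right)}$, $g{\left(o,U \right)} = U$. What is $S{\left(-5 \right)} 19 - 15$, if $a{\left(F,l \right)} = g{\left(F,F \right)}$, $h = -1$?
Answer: $-680$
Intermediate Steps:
$a{\left(F,l \right)} = F$
$S{\left(X \right)} = 7 X$ ($S{\left(X \right)} = 6 X + X = 7 X$)
$S{\left(-5 \right)} 19 - 15 = 7 \left(-5\right) 19 - 15 = \left(-35\right) 19 - 15 = -665 - 15 = -680$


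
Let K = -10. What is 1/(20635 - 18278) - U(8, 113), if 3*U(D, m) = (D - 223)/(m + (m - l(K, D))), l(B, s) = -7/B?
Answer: 5074309/15930963 ≈ 0.31852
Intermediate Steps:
U(D, m) = (-223 + D)/(3*(-7/10 + 2*m)) (U(D, m) = ((D - 223)/(m + (m - (-7)/(-10))))/3 = ((-223 + D)/(m + (m - (-7)*(-1)/10)))/3 = ((-223 + D)/(m + (m - 1*7/10)))/3 = ((-223 + D)/(m + (m - 7/10)))/3 = ((-223 + D)/(m + (-7/10 + m)))/3 = ((-223 + D)/(-7/10 + 2*m))/3 = (-223 + D)/(3*(-7/10 + 2*m)))
1/(20635 - 18278) - U(8, 113) = 1/(20635 - 18278) - 10*(-223 + 8)/(3*(-7 + 20*113)) = 1/2357 - 10*(-215)/(3*(-7 + 2260)) = 1/2357 - 10*(-215)/(3*2253) = 1/2357 - 1*(-2150/6759) = 1/2357 + 2150/6759 = 5074309/15930963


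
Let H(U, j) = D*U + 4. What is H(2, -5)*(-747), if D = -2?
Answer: 0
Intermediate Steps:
H(U, j) = 4 - 2*U (H(U, j) = -2*U + 4 = 4 - 2*U)
H(2, -5)*(-747) = (4 - 2*2)*(-747) = (4 - 4)*(-747) = 0*(-747) = 0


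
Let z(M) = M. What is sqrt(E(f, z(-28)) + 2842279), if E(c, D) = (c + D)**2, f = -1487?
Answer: 4*sqrt(321094) ≈ 2266.6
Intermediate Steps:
E(c, D) = (D + c)**2
sqrt(E(f, z(-28)) + 2842279) = sqrt((-28 - 1487)**2 + 2842279) = sqrt((-1515)**2 + 2842279) = sqrt(2295225 + 2842279) = sqrt(5137504) = 4*sqrt(321094)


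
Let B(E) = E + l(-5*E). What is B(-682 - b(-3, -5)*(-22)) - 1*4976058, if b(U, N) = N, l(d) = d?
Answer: -4972890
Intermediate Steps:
B(E) = -4*E (B(E) = E - 5*E = -4*E)
B(-682 - b(-3, -5)*(-22)) - 1*4976058 = -4*(-682 - (-5)*(-22)) - 1*4976058 = -4*(-682 - 1*110) - 4976058 = -4*(-682 - 110) - 4976058 = -4*(-792) - 4976058 = 3168 - 4976058 = -4972890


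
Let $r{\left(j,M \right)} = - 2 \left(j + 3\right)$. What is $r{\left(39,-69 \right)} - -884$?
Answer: $800$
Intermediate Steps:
$r{\left(j,M \right)} = -6 - 2 j$ ($r{\left(j,M \right)} = - 2 \left(3 + j\right) = -6 - 2 j$)
$r{\left(39,-69 \right)} - -884 = \left(-6 - 78\right) - -884 = \left(-6 - 78\right) + 884 = -84 + 884 = 800$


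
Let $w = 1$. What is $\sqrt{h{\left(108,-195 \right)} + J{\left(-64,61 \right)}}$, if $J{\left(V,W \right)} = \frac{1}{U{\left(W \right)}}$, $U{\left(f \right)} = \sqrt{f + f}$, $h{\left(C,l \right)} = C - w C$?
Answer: $\frac{122^{\frac{3}{4}}}{122} \approx 0.30089$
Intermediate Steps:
$h{\left(C,l \right)} = 0$ ($h{\left(C,l \right)} = C - 1 C = C - C = 0$)
$U{\left(f \right)} = \sqrt{2} \sqrt{f}$ ($U{\left(f \right)} = \sqrt{2 f} = \sqrt{2} \sqrt{f}$)
$J{\left(V,W \right)} = \frac{\sqrt{2}}{2 \sqrt{W}}$ ($J{\left(V,W \right)} = \frac{1}{\sqrt{2} \sqrt{W}} = \frac{\sqrt{2}}{2 \sqrt{W}}$)
$\sqrt{h{\left(108,-195 \right)} + J{\left(-64,61 \right)}} = \sqrt{0 + \frac{\sqrt{2}}{2 \sqrt{61}}} = \sqrt{0 + \frac{\sqrt{2} \frac{\sqrt{61}}{61}}{2}} = \sqrt{0 + \frac{\sqrt{122}}{122}} = \sqrt{\frac{\sqrt{122}}{122}} = \frac{122^{\frac{3}{4}}}{122}$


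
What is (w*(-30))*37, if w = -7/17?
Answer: 7770/17 ≈ 457.06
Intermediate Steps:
w = -7/17 (w = -7*1/17 = -7/17 ≈ -0.41176)
(w*(-30))*37 = -7/17*(-30)*37 = (210/17)*37 = 7770/17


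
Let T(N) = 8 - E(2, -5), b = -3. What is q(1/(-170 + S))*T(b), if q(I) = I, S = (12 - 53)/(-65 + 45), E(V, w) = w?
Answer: -260/3359 ≈ -0.077404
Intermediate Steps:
S = 41/20 (S = -41/(-20) = -41*(-1/20) = 41/20 ≈ 2.0500)
T(N) = 13 (T(N) = 8 - 1*(-5) = 8 + 5 = 13)
q(1/(-170 + S))*T(b) = 13/(-170 + 41/20) = 13/(-3359/20) = -20/3359*13 = -260/3359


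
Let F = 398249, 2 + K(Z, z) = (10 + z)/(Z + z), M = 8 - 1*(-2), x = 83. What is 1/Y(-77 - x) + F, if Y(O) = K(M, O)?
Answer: 398248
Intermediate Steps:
M = 10 (M = 8 + 2 = 10)
K(Z, z) = -2 + (10 + z)/(Z + z)
Y(O) = (-10 - O)/(10 + O) (Y(O) = (10 - O - 2*10)/(10 + O) = (10 - O - 20)/(10 + O) = (-10 - O)/(10 + O))
1/Y(-77 - x) + F = 1/(-1) + 398249 = -1 + 398249 = 398248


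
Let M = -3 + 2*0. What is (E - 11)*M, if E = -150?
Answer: 483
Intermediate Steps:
M = -3 (M = -3 + 0 = -3)
(E - 11)*M = (-150 - 11)*(-3) = -161*(-3) = 483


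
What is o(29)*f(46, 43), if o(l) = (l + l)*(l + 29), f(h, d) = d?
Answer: 144652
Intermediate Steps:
o(l) = 2*l*(29 + l) (o(l) = (2*l)*(29 + l) = 2*l*(29 + l))
o(29)*f(46, 43) = (2*29*(29 + 29))*43 = (2*29*58)*43 = 3364*43 = 144652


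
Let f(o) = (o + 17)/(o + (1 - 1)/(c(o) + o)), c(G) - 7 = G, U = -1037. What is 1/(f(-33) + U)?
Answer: -33/34205 ≈ -0.00096477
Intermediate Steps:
c(G) = 7 + G
f(o) = (17 + o)/o (f(o) = (o + 17)/(o + (1 - 1)/((7 + o) + o)) = (17 + o)/(o + 0/(7 + 2*o)) = (17 + o)/(o + 0) = (17 + o)/o)
1/(f(-33) + U) = 1/((17 - 33)/(-33) - 1037) = 1/(-1/33*(-16) - 1037) = 1/(16/33 - 1037) = 1/(-34205/33) = -33/34205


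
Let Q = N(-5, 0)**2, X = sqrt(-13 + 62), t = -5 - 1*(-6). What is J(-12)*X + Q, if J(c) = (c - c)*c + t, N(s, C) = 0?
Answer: 7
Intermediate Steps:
t = 1 (t = -5 + 6 = 1)
X = 7 (X = sqrt(49) = 7)
Q = 0 (Q = 0**2 = 0)
J(c) = 1 (J(c) = (c - c)*c + 1 = 0*c + 1 = 0 + 1 = 1)
J(-12)*X + Q = 1*7 + 0 = 7 + 0 = 7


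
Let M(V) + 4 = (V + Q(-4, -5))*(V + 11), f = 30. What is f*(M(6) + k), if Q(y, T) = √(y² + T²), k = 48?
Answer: 4380 + 510*√41 ≈ 7645.6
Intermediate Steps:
Q(y, T) = √(T² + y²)
M(V) = -4 + (11 + V)*(V + √41) (M(V) = -4 + (V + √((-5)² + (-4)²))*(V + 11) = -4 + (V + √(25 + 16))*(11 + V) = -4 + (V + √41)*(11 + V) = -4 + (11 + V)*(V + √41))
f*(M(6) + k) = 30*((-4 + 6² + 11*6 + 11*√41 + 6*√41) + 48) = 30*((-4 + 36 + 66 + 11*√41 + 6*√41) + 48) = 30*((98 + 17*√41) + 48) = 30*(146 + 17*√41) = 4380 + 510*√41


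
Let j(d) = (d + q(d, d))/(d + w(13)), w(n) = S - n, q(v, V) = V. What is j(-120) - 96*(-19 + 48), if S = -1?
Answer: -186408/67 ≈ -2782.2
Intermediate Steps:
w(n) = -1 - n
j(d) = 2*d/(-14 + d) (j(d) = (d + d)/(d + (-1 - 1*13)) = (2*d)/(d + (-1 - 13)) = (2*d)/(d - 14) = (2*d)/(-14 + d) = 2*d/(-14 + d))
j(-120) - 96*(-19 + 48) = 2*(-120)/(-14 - 120) - 96*(-19 + 48) = 2*(-120)/(-134) - 96*29 = 2*(-120)*(-1/134) - 2784 = 120/67 - 2784 = -186408/67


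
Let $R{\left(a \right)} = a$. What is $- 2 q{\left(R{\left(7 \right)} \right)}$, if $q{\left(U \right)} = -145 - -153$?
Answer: $-16$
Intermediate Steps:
$q{\left(U \right)} = 8$ ($q{\left(U \right)} = -145 + 153 = 8$)
$- 2 q{\left(R{\left(7 \right)} \right)} = \left(-2\right) 8 = -16$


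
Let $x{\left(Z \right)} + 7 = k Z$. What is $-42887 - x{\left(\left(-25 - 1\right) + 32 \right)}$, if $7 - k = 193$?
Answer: $-41764$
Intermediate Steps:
$k = -186$ ($k = 7 - 193 = -186$)
$x{\left(Z \right)} = -7 - 186 Z$
$-42887 - x{\left(\left(-25 - 1\right) + 32 \right)} = -42887 - \left(-7 - 186 \left(\left(-25 - 1\right) + 32\right)\right) = -42887 - \left(-7 - 186 \left(-26 + 32\right)\right) = -42887 - \left(-7 - 1116\right) = -42887 - -1123 = -42887 + 1123 = -41764$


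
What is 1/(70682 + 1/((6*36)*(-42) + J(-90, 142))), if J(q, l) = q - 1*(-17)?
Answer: 9145/646386889 ≈ 1.4148e-5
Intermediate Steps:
J(q, l) = 17 + q (J(q, l) = q + 17 = 17 + q)
1/(70682 + 1/((6*36)*(-42) + J(-90, 142))) = 1/(70682 + 1/((6*36)*(-42) + (17 - 90))) = 1/(70682 + 1/(216*(-42) - 73)) = 1/(70682 + 1/(-9072 - 73)) = 1/(70682 + 1/(-9145)) = 1/(70682 - 1/9145) = 1/(646386889/9145) = 9145/646386889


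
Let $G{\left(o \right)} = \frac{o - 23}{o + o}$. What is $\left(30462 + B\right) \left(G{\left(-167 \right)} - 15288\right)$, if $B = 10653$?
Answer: $- \frac{104966636115}{167} \approx -6.2854 \cdot 10^{8}$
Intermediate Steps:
$G{\left(o \right)} = \frac{-23 + o}{2 o}$
$\left(30462 + B\right) \left(G{\left(-167 \right)} - 15288\right) = \left(30462 + 10653\right) \left(\frac{-23 - 167}{2 \left(-167\right)} - 15288\right) = 41115 \left(\frac{1}{2} \left(- \frac{1}{167}\right) \left(-190\right) - 15288\right) = 41115 \left(\frac{95}{167} - 15288\right) = 41115 \left(- \frac{2553001}{167}\right) = - \frac{104966636115}{167}$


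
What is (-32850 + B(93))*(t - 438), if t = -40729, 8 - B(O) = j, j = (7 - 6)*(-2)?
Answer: 1351924280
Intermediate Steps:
j = -2 (j = 1*(-2) = -2)
B(O) = 10 (B(O) = 8 - 1*(-2) = 8 + 2 = 10)
(-32850 + B(93))*(t - 438) = (-32850 + 10)*(-40729 - 438) = -32840*(-41167) = 1351924280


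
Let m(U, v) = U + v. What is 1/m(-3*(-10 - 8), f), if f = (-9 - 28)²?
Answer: 1/1423 ≈ 0.00070274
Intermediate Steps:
f = 1369 (f = (-37)² = 1369)
1/m(-3*(-10 - 8), f) = 1/(-3*(-10 - 8) + 1369) = 1/(-3*(-18) + 1369) = 1/(54 + 1369) = 1/1423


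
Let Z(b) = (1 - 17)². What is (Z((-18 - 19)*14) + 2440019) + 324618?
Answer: 2764893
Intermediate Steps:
Z(b) = 256 (Z(b) = (-16)² = 256)
(Z((-18 - 19)*14) + 2440019) + 324618 = (256 + 2440019) + 324618 = 2440275 + 324618 = 2764893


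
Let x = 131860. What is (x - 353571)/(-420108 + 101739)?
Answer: 221711/318369 ≈ 0.69640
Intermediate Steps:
(x - 353571)/(-420108 + 101739) = (131860 - 353571)/(-420108 + 101739) = -221711/(-318369) = -221711*(-1/318369) = 221711/318369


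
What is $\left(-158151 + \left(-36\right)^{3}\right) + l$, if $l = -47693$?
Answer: $-252500$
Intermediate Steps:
$\left(-158151 + \left(-36\right)^{3}\right) + l = \left(-158151 + \left(-36\right)^{3}\right) - 47693 = \left(-158151 - 46656\right) - 47693 = -204807 - 47693 = -252500$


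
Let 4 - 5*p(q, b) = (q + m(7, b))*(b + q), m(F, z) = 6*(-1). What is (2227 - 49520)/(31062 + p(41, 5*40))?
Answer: -236465/146879 ≈ -1.6099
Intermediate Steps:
m(F, z) = -6
p(q, b) = ⅘ - (-6 + q)*(b + q)/5 (p(q, b) = ⅘ - (q - 6)*(b + q)/5 = ⅘ - (-6 + q)*(b + q)/5)
(2227 - 49520)/(31062 + p(41, 5*40)) = (2227 - 49520)/(31062 + (⅘ - ⅕*41² + 6*(5*40)/5 + (6/5)*41 - ⅕*5*40*41)) = -47293/(31062 + (⅘ - ⅕*1681 + (6/5)*200 + 246/5 - ⅕*200*41)) = -47293/(31062 + (⅘ - 1681/5 + 240 + 246/5 - 1640)) = -47293/(31062 - 8431/5) = -47293/146879/5 = -47293*5/146879 = -236465/146879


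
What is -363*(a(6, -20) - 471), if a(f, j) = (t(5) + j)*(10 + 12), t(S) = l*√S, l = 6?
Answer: 330693 - 47916*√5 ≈ 2.2355e+5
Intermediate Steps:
t(S) = 6*√S
a(f, j) = 22*j + 132*√5 (a(f, j) = (6*√5 + j)*(10 + 12) = (j + 6*√5)*22 = 22*j + 132*√5)
-363*(a(6, -20) - 471) = -363*((22*(-20) + 132*√5) - 471) = -363*((-440 + 132*√5) - 471) = -363*(-911 + 132*√5) = 330693 - 47916*√5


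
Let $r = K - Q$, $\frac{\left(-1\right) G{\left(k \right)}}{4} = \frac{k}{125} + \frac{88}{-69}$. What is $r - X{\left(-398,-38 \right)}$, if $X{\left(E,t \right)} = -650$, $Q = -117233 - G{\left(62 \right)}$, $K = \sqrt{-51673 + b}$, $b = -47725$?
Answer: $\frac{1016767763}{8625} + i \sqrt{99398} \approx 1.1789 \cdot 10^{5} + 315.27 i$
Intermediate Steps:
$G{\left(k \right)} = \frac{352}{69} - \frac{4 k}{125}$ ($G{\left(k \right)} = - 4 \left(\frac{k}{125} + \frac{88}{-69}\right) = - 4 \left(k \frac{1}{125} + 88 \left(- \frac{1}{69}\right)\right) = - 4 \left(\frac{k}{125} - \frac{88}{69}\right) = - 4 \left(- \frac{88}{69} + \frac{k}{125}\right) = \frac{352}{69} - \frac{4 k}{125}$)
$K = i \sqrt{99398}$ ($K = \sqrt{-51673 - 47725} = \sqrt{-99398} = i \sqrt{99398} \approx 315.27 i$)
$Q = - \frac{1011161513}{8625}$ ($Q = -117233 - \left(\frac{352}{69} - \frac{248}{125}\right) = -117233 - \frac{26888}{8625} = - \frac{1011161513}{8625} \approx -1.1724 \cdot 10^{5}$)
$r = \frac{1011161513}{8625} + i \sqrt{99398}$ ($r = i \sqrt{99398} - - \frac{1011161513}{8625} = i \sqrt{99398} + \frac{1011161513}{8625} = \frac{1011161513}{8625} + i \sqrt{99398} \approx 1.1724 \cdot 10^{5} + 315.27 i$)
$r - X{\left(-398,-38 \right)} = \left(\frac{1011161513}{8625} + i \sqrt{99398}\right) - -650 = \left(\frac{1011161513}{8625} + i \sqrt{99398}\right) + 650 = \frac{1016767763}{8625} + i \sqrt{99398}$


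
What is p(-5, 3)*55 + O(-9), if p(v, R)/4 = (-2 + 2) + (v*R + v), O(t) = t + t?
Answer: -4418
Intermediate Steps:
O(t) = 2*t
p(v, R) = 4*v + 4*R*v (p(v, R) = 4*((-2 + 2) + (v*R + v)) = 4*(0 + (R*v + v)) = 4*(0 + (v + R*v)) = 4*(v + R*v) = 4*v + 4*R*v)
p(-5, 3)*55 + O(-9) = (4*(-5)*(1 + 3))*55 + 2*(-9) = (4*(-5)*4)*55 - 18 = -80*55 - 18 = -4400 - 18 = -4418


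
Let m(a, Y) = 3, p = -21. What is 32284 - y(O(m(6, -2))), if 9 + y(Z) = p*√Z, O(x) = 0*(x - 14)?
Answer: 32293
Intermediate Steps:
O(x) = 0 (O(x) = 0*(-14 + x) = 0)
y(Z) = -9 - 21*√Z
32284 - y(O(m(6, -2))) = 32284 - (-9 - 21*√0) = 32284 - (-9 - 21*0) = 32284 - (-9 + 0) = 32284 - 1*(-9) = 32284 + 9 = 32293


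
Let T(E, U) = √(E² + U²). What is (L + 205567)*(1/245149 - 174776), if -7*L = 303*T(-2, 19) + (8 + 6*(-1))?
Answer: -61654212652163441/1716043 + 12982386971769*√365/1716043 ≈ -3.5784e+10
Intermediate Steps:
L = -2/7 - 303*√365/7 (L = -(303*√((-2)² + 19²) + (8 + 6*(-1)))/7 = -(303*√(4 + 361) + (8 - 6))/7 = -(303*√365 + 2)/7 = -(2 + 303*√365)/7 = -2/7 - 303*√365/7 ≈ -827.26)
(L + 205567)*(1/245149 - 174776) = ((-2/7 - 303*√365/7) + 205567)*(1/245149 - 174776) = (1438967/7 - 303*√365/7)*(1/245149 - 174776) = (1438967/7 - 303*√365/7)*(-42846161623/245149) = -61654212652163441/1716043 + 12982386971769*√365/1716043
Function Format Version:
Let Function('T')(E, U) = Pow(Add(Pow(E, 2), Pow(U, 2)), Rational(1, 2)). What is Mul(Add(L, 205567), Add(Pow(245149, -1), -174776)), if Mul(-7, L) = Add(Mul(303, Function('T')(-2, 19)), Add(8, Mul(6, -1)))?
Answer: Add(Rational(-61654212652163441, 1716043), Mul(Rational(12982386971769, 1716043), Pow(365, Rational(1, 2)))) ≈ -3.5784e+10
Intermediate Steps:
L = Add(Rational(-2, 7), Mul(Rational(-303, 7), Pow(365, Rational(1, 2)))) (L = Mul(Rational(-1, 7), Add(Mul(303, Pow(Add(Pow(-2, 2), Pow(19, 2)), Rational(1, 2))), Add(8, Mul(6, -1)))) = Mul(Rational(-1, 7), Add(Mul(303, Pow(Add(4, 361), Rational(1, 2))), Add(8, -6))) = Mul(Rational(-1, 7), Add(Mul(303, Pow(365, Rational(1, 2))), 2)) = Mul(Rational(-1, 7), Add(2, Mul(303, Pow(365, Rational(1, 2))))) = Add(Rational(-2, 7), Mul(Rational(-303, 7), Pow(365, Rational(1, 2)))) ≈ -827.26)
Mul(Add(L, 205567), Add(Pow(245149, -1), -174776)) = Mul(Add(Add(Rational(-2, 7), Mul(Rational(-303, 7), Pow(365, Rational(1, 2)))), 205567), Add(Pow(245149, -1), -174776)) = Mul(Add(Rational(1438967, 7), Mul(Rational(-303, 7), Pow(365, Rational(1, 2)))), Add(Rational(1, 245149), -174776)) = Mul(Add(Rational(1438967, 7), Mul(Rational(-303, 7), Pow(365, Rational(1, 2)))), Rational(-42846161623, 245149)) = Add(Rational(-61654212652163441, 1716043), Mul(Rational(12982386971769, 1716043), Pow(365, Rational(1, 2))))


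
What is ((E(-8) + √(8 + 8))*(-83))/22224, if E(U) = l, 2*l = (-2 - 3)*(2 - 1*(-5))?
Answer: 747/14816 ≈ 0.050418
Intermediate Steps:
l = -35/2 (l = ((-2 - 3)*(2 - 1*(-5)))/2 = (-5*(2 + 5))/2 = (-5*7)/2 = (½)*(-35) = -35/2 ≈ -17.500)
E(U) = -35/2
((E(-8) + √(8 + 8))*(-83))/22224 = ((-35/2 + √(8 + 8))*(-83))/22224 = ((-35/2 + √16)*(-83))*(1/22224) = ((-35/2 + 4)*(-83))*(1/22224) = -27/2*(-83)*(1/22224) = (2241/2)*(1/22224) = 747/14816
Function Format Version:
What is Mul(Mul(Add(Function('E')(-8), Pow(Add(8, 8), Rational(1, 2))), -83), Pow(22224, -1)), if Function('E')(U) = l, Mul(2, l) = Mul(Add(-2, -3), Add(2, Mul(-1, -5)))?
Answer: Rational(747, 14816) ≈ 0.050418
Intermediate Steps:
l = Rational(-35, 2) (l = Mul(Rational(1, 2), Mul(Add(-2, -3), Add(2, Mul(-1, -5)))) = Mul(Rational(1, 2), Mul(-5, Add(2, 5))) = Mul(Rational(1, 2), Mul(-5, 7)) = Mul(Rational(1, 2), -35) = Rational(-35, 2) ≈ -17.500)
Function('E')(U) = Rational(-35, 2)
Mul(Mul(Add(Function('E')(-8), Pow(Add(8, 8), Rational(1, 2))), -83), Pow(22224, -1)) = Mul(Mul(Add(Rational(-35, 2), Pow(Add(8, 8), Rational(1, 2))), -83), Pow(22224, -1)) = Mul(Mul(Add(Rational(-35, 2), Pow(16, Rational(1, 2))), -83), Rational(1, 22224)) = Mul(Mul(Add(Rational(-35, 2), 4), -83), Rational(1, 22224)) = Mul(Mul(Rational(-27, 2), -83), Rational(1, 22224)) = Mul(Rational(2241, 2), Rational(1, 22224)) = Rational(747, 14816)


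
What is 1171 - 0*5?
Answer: 1171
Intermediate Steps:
1171 - 0*5 = 1171 - 395*0 = 1171 + 0 = 1171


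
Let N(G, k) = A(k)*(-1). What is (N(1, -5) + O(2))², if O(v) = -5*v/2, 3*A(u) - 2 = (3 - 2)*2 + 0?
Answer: 361/9 ≈ 40.111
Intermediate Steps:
A(u) = 4/3 (A(u) = ⅔ + ((3 - 2)*2 + 0)/3 = ⅔ + (1*2 + 0)/3 = ⅔ + (2 + 0)/3 = ⅔ + (⅓)*2 = ⅔ + ⅔ = 4/3)
O(v) = -5*v/2 (O(v) = -5*v*(½) = -5*v/2)
N(G, k) = -4/3 (N(G, k) = (4/3)*(-1) = -4/3)
(N(1, -5) + O(2))² = (-4/3 - 5/2*2)² = (-4/3 - 5)² = (-19/3)² = 361/9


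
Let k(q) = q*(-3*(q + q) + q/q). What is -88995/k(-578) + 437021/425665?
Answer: 53773235141/50205484090 ≈ 1.0711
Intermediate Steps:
k(q) = q*(1 - 6*q) (k(q) = q*(-6*q + 1) = q*(1 - 6*q))
-88995/k(-578) + 437021/425665 = -88995*(-1/(578*(1 - 6*(-578)))) + 437021/425665 = -88995*(-1/(578*(1 + 3468))) + 437021*(1/425665) = -88995/((-578*3469)) + 437021/425665 = -88995/(-2005082) + 437021/425665 = -88995*(-1/2005082) + 437021/425665 = 5235/117946 + 437021/425665 = 53773235141/50205484090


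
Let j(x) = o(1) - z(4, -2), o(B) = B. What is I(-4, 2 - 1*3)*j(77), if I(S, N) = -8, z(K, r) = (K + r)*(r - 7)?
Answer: -152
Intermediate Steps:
z(K, r) = (-7 + r)*(K + r) (z(K, r) = (K + r)*(-7 + r) = (-7 + r)*(K + r))
j(x) = 19 (j(x) = 1 - ((-2)**2 - 7*4 - 7*(-2) + 4*(-2)) = 1 - (4 - 28 + 14 - 8) = 1 - 1*(-18) = 1 + 18 = 19)
I(-4, 2 - 1*3)*j(77) = -8*19 = -152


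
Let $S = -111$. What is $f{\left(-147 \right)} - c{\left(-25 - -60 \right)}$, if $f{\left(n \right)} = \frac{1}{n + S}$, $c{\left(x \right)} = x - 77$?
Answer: $\frac{10835}{258} \approx 41.996$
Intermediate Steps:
$c{\left(x \right)} = -77 + x$ ($c{\left(x \right)} = x - 77 = -77 + x$)
$f{\left(n \right)} = \frac{1}{-111 + n}$ ($f{\left(n \right)} = \frac{1}{n - 111} = \frac{1}{-111 + n}$)
$f{\left(-147 \right)} - c{\left(-25 - -60 \right)} = \frac{1}{-111 - 147} - \left(-77 - -35\right) = \frac{1}{-258} - \left(-77 + \left(-25 + 60\right)\right) = - \frac{1}{258} - \left(-77 + 35\right) = - \frac{1}{258} - -42 = - \frac{1}{258} + 42 = \frac{10835}{258}$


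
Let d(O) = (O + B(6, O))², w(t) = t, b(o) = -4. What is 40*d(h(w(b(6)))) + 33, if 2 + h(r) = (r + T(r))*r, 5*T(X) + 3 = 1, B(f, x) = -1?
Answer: 42797/5 ≈ 8559.4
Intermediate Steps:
T(X) = -⅖ (T(X) = -⅗ + (⅕)*1 = -⅗ + ⅕ = -⅖)
h(r) = -2 + r*(-⅖ + r) (h(r) = -2 + (r - ⅖)*r = -2 + (-⅖ + r)*r = -2 + r*(-⅖ + r))
d(O) = (-1 + O)² (d(O) = (O - 1)² = (-1 + O)²)
40*d(h(w(b(6)))) + 33 = 40*(-1 + (-2 + (-4)² - ⅖*(-4)))² + 33 = 40*(-1 + (-2 + 16 + 8/5))² + 33 = 40*(-1 + 78/5)² + 33 = 40*(73/5)² + 33 = 40*(5329/25) + 33 = 42632/5 + 33 = 42797/5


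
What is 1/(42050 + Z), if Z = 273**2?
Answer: 1/116579 ≈ 8.5779e-6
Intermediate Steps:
Z = 74529
1/(42050 + Z) = 1/(42050 + 74529) = 1/116579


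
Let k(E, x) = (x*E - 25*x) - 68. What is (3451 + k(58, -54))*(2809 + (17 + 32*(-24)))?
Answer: 3294858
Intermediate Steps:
k(E, x) = -68 - 25*x + E*x (k(E, x) = (E*x - 25*x) - 68 = (-25*x + E*x) - 68 = -68 - 25*x + E*x)
(3451 + k(58, -54))*(2809 + (17 + 32*(-24))) = (3451 + (-68 - 25*(-54) + 58*(-54)))*(2809 + (17 + 32*(-24))) = (3451 + (-68 + 1350 - 3132))*(2809 + (17 - 768)) = (3451 - 1850)*(2809 - 751) = 1601*2058 = 3294858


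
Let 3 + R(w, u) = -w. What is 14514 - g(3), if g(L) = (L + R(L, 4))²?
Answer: 14505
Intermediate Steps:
R(w, u) = -3 - w
g(L) = 9 (g(L) = (L + (-3 - L))² = (-3)² = 9)
14514 - g(3) = 14514 - 1*9 = 14514 - 9 = 14505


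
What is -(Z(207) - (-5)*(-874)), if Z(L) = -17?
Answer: 4387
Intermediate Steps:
-(Z(207) - (-5)*(-874)) = -(-17 - (-5)*(-874)) = -(-17 - 1*4370) = -(-17 - 4370) = -1*(-4387) = 4387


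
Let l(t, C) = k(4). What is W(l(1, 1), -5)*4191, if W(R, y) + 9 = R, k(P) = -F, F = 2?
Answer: -46101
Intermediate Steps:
k(P) = -2 (k(P) = -1*2 = -2)
l(t, C) = -2
W(R, y) = -9 + R
W(l(1, 1), -5)*4191 = (-9 - 2)*4191 = -11*4191 = -46101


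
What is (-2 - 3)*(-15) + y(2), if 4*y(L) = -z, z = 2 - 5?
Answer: 303/4 ≈ 75.750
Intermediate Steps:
z = -3
y(L) = ¾ (y(L) = (-1*(-3))/4 = (¼)*3 = ¾)
(-2 - 3)*(-15) + y(2) = (-2 - 3)*(-15) + ¾ = -5*(-15) + ¾ = 75 + ¾ = 303/4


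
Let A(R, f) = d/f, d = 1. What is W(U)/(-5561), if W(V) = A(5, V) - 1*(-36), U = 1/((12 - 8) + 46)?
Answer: -86/5561 ≈ -0.015465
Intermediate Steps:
U = 1/50 (U = 1/(4 + 46) = 1/50 ≈ 0.020000)
A(R, f) = 1/f
W(V) = 36 + 1/V (W(V) = 1/V - 1*(-36) = 1/V + 36 = 36 + 1/V)
W(U)/(-5561) = (36 + 1/(1/50))/(-5561) = (36 + 50)*(-1/5561) = 86*(-1/5561) = -86/5561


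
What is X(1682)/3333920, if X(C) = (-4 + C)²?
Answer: 703921/833480 ≈ 0.84456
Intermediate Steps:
X(1682)/3333920 = (-4 + 1682)²/3333920 = 1678²*(1/3333920) = 2815684*(1/3333920) = 703921/833480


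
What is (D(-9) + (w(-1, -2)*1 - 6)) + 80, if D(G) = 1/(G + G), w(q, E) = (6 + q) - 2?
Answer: 1385/18 ≈ 76.944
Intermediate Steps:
w(q, E) = 4 + q
D(G) = 1/(2*G)
(D(-9) + (w(-1, -2)*1 - 6)) + 80 = ((½)/(-9) + ((4 - 1)*1 - 6)) + 80 = ((½)*(-⅑) + (3*1 - 6)) + 80 = (-1/18 + (3 - 6)) + 80 = (-1/18 - 3) + 80 = -55/18 + 80 = 1385/18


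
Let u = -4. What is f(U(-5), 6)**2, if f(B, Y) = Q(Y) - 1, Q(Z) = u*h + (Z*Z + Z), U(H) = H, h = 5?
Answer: 441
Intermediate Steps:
Q(Z) = -20 + Z + Z**2 (Q(Z) = -4*5 + (Z*Z + Z) = -20 + (Z**2 + Z) = -20 + (Z + Z**2) = -20 + Z + Z**2)
f(B, Y) = -21 + Y + Y**2 (f(B, Y) = (-20 + Y + Y**2) - 1 = -21 + Y + Y**2)
f(U(-5), 6)**2 = (-21 + 6 + 6**2)**2 = (-21 + 6 + 36)**2 = 21**2 = 441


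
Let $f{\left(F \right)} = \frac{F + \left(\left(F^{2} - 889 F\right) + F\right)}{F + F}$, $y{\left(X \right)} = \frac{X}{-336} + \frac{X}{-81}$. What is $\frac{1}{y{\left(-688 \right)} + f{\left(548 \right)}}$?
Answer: $- \frac{1134}{180259} \approx -0.0062909$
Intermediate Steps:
$y{\left(X \right)} = - \frac{139 X}{9072}$ ($y{\left(X \right)} = X \left(- \frac{1}{336}\right) + X \left(- \frac{1}{81}\right) = - \frac{X}{336} - \frac{X}{81} = - \frac{139 X}{9072}$)
$f{\left(F \right)} = \frac{F^{2} - 887 F}{2 F}$ ($f{\left(F \right)} = \frac{F + \left(F^{2} - 888 F\right)}{2 F} = \left(F^{2} - 887 F\right) \frac{1}{2 F} = \frac{F^{2} - 887 F}{2 F}$)
$\frac{1}{y{\left(-688 \right)} + f{\left(548 \right)}} = \frac{1}{\left(- \frac{139}{9072}\right) \left(-688\right) + \left(- \frac{887}{2} + \frac{1}{2} \cdot 548\right)} = \frac{1}{\frac{5977}{567} + \left(- \frac{887}{2} + 274\right)} = \frac{1}{\frac{5977}{567} - \frac{339}{2}} = \frac{1}{- \frac{180259}{1134}} = - \frac{1134}{180259}$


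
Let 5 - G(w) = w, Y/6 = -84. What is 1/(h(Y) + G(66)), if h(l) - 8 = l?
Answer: -1/557 ≈ -0.0017953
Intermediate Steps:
Y = -504 (Y = 6*(-84) = -504)
h(l) = 8 + l
G(w) = 5 - w
1/(h(Y) + G(66)) = 1/((8 - 504) + (5 - 1*66)) = 1/(-496 + (5 - 66)) = 1/(-496 - 61) = 1/(-557) = -1/557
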